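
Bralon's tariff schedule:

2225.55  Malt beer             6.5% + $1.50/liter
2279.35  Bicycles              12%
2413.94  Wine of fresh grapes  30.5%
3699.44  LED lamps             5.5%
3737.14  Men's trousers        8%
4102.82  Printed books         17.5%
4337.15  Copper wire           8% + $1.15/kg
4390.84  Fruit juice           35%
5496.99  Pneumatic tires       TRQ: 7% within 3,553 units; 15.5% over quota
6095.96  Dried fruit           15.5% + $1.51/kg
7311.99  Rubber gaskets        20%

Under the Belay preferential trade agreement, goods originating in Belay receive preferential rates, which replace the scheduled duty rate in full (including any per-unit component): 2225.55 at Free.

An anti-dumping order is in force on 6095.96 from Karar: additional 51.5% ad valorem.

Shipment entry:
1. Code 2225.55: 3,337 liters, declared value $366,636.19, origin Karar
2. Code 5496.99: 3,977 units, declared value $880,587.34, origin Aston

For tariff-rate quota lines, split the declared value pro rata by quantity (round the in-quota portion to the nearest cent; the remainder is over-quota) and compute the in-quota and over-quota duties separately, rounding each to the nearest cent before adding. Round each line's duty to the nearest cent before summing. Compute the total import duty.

$98,457.94

Line 1 (2225.55, Karar, 3,337 liters, $366,636.19):
Base rate for 2225.55 is 6.5% + $1.50/liter.
2225.55 has an FTA preferential rate, but origin Karar is not Belay; base rate stands.
Duty = $366,636.19 × 6.5% + 3,337 × $1.50 = $28,836.85.
Line 2 (5496.99, Aston, 3,977 units, $880,587.34):
Code 5496.99 is under a tariff-rate quota (threshold 3,553 units). In-quota: 3,553 units at 7%; over-quota: 424 units at 15.5%.
Pro-rata value split: in-quota = $880,587.34 × 3,553/3,977 = $786,705.26; over-quota = $880,587.34 − $786,705.26 = $93,882.08.
In-quota duty = $786,705.26 × 7% = $55,069.37. Over-quota duty = $93,882.08 × 15.5% = $14,551.72.
Line duty = $55,069.37 + $14,551.72 = $69,621.09.
Total = $28,836.85 + $69,621.09 = $98,457.94.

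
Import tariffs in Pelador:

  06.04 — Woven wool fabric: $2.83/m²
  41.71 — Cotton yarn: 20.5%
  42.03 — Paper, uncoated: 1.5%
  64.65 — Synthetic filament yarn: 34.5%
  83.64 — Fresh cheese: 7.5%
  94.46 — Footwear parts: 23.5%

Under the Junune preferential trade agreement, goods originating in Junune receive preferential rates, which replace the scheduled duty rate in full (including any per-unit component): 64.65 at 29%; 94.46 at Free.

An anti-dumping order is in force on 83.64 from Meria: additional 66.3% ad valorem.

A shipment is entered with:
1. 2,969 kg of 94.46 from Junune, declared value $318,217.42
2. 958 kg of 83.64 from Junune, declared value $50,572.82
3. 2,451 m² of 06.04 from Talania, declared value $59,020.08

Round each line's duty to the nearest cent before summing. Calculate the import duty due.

$10,729.29

Line 1 (94.46, Junune, 2,969 kg, $318,217.42):
Base rate for 94.46 is 23.5%.
Origin Junune qualifies under the Pelador–Junune agreement and 94.46 is covered: preferential rate Free applies instead.
Duty = $318,217.42 × 0% = $0.00.
Line 2 (83.64, Junune, 958 kg, $50,572.82):
Base rate for 83.64 is 7.5%.
Origin Junune is the FTA partner but 83.64 is not on the preference list; base rate stands.
The additional-duty order on 83.64 targets Meria, not Junune; it does not apply.
Duty = $50,572.82 × 7.5% = $3,792.96.
Line 3 (06.04, Talania, 2,451 m², $59,020.08):
Base rate for 06.04 is $2.83/m².
Duty = 2,451 × $2.83 = $6,936.33.
Total = $0.00 + $3,792.96 + $6,936.33 = $10,729.29.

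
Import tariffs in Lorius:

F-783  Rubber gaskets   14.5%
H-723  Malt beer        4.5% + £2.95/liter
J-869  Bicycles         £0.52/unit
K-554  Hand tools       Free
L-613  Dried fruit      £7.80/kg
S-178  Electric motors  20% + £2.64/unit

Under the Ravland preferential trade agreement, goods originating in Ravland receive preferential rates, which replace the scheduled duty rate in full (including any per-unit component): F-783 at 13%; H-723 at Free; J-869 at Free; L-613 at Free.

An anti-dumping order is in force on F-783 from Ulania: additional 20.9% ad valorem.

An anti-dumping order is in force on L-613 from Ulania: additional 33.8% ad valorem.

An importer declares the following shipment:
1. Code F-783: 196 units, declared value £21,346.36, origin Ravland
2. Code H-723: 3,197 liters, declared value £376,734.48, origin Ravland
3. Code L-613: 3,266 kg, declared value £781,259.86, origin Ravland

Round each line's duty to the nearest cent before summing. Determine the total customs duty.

Line 1 (F-783, Ravland, 196 units, £21,346.36):
Base rate for F-783 is 14.5%.
Origin Ravland qualifies under the Lorius–Ravland agreement and F-783 is covered: preferential rate 13% applies instead.
The additional-duty order on F-783 targets Ulania, not Ravland; it does not apply.
Duty = £21,346.36 × 13% = £2,775.03.
Line 2 (H-723, Ravland, 3,197 liters, £376,734.48):
Base rate for H-723 is 4.5% + £2.95/liter.
Origin Ravland qualifies under the Lorius–Ravland agreement and H-723 is covered: preferential rate Free applies instead.
Duty = £376,734.48 × 0% = £0.00.
Line 3 (L-613, Ravland, 3,266 kg, £781,259.86):
Base rate for L-613 is £7.80/kg.
Origin Ravland qualifies under the Lorius–Ravland agreement and L-613 is covered: preferential rate Free applies instead.
The additional-duty order on L-613 targets Ulania, not Ravland; it does not apply.
Duty = £781,259.86 × 0% = £0.00.
Total = £2,775.03 + £0.00 + £0.00 = £2,775.03.

£2,775.03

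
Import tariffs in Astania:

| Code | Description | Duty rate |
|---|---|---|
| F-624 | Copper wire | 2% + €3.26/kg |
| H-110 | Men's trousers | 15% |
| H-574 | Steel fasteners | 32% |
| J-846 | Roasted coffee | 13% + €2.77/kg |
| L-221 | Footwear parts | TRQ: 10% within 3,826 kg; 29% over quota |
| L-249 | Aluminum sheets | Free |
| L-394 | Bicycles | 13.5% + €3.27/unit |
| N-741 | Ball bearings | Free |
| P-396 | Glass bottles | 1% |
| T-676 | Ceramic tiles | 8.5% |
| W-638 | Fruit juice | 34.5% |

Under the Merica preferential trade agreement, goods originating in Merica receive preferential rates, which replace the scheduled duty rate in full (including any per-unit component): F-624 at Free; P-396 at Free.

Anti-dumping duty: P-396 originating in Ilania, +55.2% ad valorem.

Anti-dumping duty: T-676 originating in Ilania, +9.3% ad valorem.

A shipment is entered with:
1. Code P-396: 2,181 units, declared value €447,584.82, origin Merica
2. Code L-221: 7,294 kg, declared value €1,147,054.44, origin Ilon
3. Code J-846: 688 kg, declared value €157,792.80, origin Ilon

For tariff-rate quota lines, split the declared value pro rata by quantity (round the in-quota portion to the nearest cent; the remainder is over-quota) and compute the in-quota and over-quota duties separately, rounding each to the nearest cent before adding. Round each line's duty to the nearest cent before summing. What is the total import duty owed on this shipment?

€240,746.03

Line 1 (P-396, Merica, 2,181 units, €447,584.82):
Base rate for P-396 is 1%.
Origin Merica qualifies under the Astania–Merica agreement and P-396 is covered: preferential rate Free applies instead.
The additional-duty order on P-396 targets Ilania, not Merica; it does not apply.
Duty = €447,584.82 × 0% = €0.00.
Line 2 (L-221, Ilon, 7,294 kg, €1,147,054.44):
Code L-221 is under a tariff-rate quota (threshold 3,826 kg). In-quota: 3,826 kg at 10%; over-quota: 3,468 kg at 29%.
Pro-rata value split: in-quota = €1,147,054.44 × 3,826/7,294 = €601,676.76; over-quota = €1,147,054.44 − €601,676.76 = €545,377.68.
In-quota duty = €601,676.76 × 10% = €60,167.68. Over-quota duty = €545,377.68 × 29% = €158,159.53.
Line duty = €60,167.68 + €158,159.53 = €218,327.21.
Line 3 (J-846, Ilon, 688 kg, €157,792.80):
Base rate for J-846 is 13% + €2.77/kg.
Duty = €157,792.80 × 13% + 688 × €2.77 = €22,418.82.
Total = €0.00 + €218,327.21 + €22,418.82 = €240,746.03.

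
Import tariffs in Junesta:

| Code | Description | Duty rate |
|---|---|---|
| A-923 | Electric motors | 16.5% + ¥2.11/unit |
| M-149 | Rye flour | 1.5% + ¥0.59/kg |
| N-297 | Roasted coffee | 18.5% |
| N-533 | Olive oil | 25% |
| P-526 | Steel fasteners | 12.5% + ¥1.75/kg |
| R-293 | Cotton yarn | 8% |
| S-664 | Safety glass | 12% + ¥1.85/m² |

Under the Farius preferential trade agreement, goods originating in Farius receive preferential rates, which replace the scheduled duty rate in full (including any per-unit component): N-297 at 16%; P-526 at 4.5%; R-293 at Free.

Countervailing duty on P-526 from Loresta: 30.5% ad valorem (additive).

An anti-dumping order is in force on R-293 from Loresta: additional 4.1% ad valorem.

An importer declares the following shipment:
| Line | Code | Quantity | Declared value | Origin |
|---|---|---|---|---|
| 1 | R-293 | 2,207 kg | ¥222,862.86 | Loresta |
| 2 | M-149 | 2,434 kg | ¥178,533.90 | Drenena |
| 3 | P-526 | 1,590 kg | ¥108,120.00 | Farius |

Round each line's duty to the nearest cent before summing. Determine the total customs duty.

Line 1 (R-293, Loresta, 2,207 kg, ¥222,862.86):
Base rate for R-293 is 8%.
R-293 has an FTA preferential rate, but origin Loresta is not Farius; base rate stands.
Additional duty on R-293 from Loresta: +4.1%. Applied ad valorem rate: 8% + 4.1% = 12.1%.
Duty = ¥222,862.86 × 12.1% = ¥26,966.41.
Line 2 (M-149, Drenena, 2,434 kg, ¥178,533.90):
Base rate for M-149 is 1.5% + ¥0.59/kg.
Duty = ¥178,533.90 × 1.5% + 2,434 × ¥0.59 = ¥4,114.07.
Line 3 (P-526, Farius, 1,590 kg, ¥108,120.00):
Base rate for P-526 is 12.5% + ¥1.75/kg.
Origin Farius qualifies under the Junesta–Farius agreement and P-526 is covered: preferential rate 4.5% applies instead.
The additional-duty order on P-526 targets Loresta, not Farius; it does not apply.
Duty = ¥108,120.00 × 4.5% = ¥4,865.40.
Total = ¥26,966.41 + ¥4,114.07 + ¥4,865.40 = ¥35,945.88.

¥35,945.88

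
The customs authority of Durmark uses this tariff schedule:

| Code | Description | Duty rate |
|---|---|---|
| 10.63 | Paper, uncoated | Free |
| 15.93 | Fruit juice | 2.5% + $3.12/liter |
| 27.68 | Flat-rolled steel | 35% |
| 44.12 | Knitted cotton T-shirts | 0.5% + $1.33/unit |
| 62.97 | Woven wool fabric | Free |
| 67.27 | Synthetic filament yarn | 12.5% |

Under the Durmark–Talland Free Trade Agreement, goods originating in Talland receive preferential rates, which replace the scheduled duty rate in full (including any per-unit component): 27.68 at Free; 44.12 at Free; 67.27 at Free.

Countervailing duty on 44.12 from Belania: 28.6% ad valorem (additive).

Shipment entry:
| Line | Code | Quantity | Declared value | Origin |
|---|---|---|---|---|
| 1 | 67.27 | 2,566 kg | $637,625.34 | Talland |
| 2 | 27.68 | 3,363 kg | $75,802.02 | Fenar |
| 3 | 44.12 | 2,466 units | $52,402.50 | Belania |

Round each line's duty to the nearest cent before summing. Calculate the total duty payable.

Line 1 (67.27, Talland, 2,566 kg, $637,625.34):
Base rate for 67.27 is 12.5%.
Origin Talland qualifies under the Durmark–Talland agreement and 67.27 is covered: preferential rate Free applies instead.
Duty = $637,625.34 × 0% = $0.00.
Line 2 (27.68, Fenar, 3,363 kg, $75,802.02):
Base rate for 27.68 is 35%.
27.68 has an FTA preferential rate, but origin Fenar is not Talland; base rate stands.
Duty = $75,802.02 × 35% = $26,530.71.
Line 3 (44.12, Belania, 2,466 units, $52,402.50):
Base rate for 44.12 is 0.5% + $1.33/unit.
44.12 has an FTA preferential rate, but origin Belania is not Talland; base rate stands.
Additional duty on 44.12 from Belania: +28.6%. Applied ad valorem rate: 0.5% + 28.6% = 29.1%.
Duty = $52,402.50 × 29.1% + 2,466 × $1.33 = $18,528.91.
Total = $0.00 + $26,530.71 + $18,528.91 = $45,059.62.

$45,059.62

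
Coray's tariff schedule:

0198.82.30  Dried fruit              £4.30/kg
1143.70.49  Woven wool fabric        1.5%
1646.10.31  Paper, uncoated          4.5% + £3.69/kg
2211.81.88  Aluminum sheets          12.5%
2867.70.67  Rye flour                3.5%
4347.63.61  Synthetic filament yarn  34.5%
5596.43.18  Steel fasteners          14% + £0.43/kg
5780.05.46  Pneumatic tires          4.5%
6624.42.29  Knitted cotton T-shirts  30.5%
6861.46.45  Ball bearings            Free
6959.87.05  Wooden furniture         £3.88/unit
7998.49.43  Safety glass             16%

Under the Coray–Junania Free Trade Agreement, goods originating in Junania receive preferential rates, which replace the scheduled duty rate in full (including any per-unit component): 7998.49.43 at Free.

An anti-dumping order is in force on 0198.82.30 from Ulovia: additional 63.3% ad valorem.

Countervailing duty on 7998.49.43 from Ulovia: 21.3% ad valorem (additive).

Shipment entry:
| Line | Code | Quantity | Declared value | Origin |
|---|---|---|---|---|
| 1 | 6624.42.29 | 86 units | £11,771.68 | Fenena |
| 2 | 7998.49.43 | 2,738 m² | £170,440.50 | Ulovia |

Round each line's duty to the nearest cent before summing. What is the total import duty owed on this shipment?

Line 1 (6624.42.29, Fenena, 86 units, £11,771.68):
Base rate for 6624.42.29 is 30.5%.
Duty = £11,771.68 × 30.5% = £3,590.36.
Line 2 (7998.49.43, Ulovia, 2,738 m², £170,440.50):
Base rate for 7998.49.43 is 16%.
7998.49.43 has an FTA preferential rate, but origin Ulovia is not Junania; base rate stands.
Additional duty on 7998.49.43 from Ulovia: +21.3%. Applied ad valorem rate: 16% + 21.3% = 37.3%.
Duty = £170,440.50 × 37.3% = £63,574.31.
Total = £3,590.36 + £63,574.31 = £67,164.67.

£67,164.67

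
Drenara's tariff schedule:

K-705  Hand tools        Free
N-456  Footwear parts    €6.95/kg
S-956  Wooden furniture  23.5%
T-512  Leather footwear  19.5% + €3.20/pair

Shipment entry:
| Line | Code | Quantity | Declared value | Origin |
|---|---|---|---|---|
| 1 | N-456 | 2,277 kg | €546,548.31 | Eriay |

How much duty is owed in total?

Line 1 (N-456, Eriay, 2,277 kg, €546,548.31):
Base rate for N-456 is €6.95/kg.
Duty = 2,277 × €6.95 = €15,825.15.

€15,825.15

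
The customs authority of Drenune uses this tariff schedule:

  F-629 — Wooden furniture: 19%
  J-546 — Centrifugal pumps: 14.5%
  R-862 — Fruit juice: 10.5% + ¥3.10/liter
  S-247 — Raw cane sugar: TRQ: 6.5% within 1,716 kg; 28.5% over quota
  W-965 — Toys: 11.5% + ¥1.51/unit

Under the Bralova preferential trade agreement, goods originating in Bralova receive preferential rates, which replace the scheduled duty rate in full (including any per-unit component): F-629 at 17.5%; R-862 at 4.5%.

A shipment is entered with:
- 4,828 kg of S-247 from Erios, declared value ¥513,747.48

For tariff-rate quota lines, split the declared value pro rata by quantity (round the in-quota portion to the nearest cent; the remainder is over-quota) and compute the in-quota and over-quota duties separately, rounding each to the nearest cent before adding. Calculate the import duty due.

Line 1 (S-247, Erios, 4,828 kg, ¥513,747.48):
Code S-247 is under a tariff-rate quota (threshold 1,716 kg). In-quota: 1,716 kg at 6.5%; over-quota: 3,112 kg at 28.5%.
Pro-rata value split: in-quota = ¥513,747.48 × 1,716/4,828 = ¥182,599.56; over-quota = ¥513,747.48 − ¥182,599.56 = ¥331,147.92.
In-quota duty = ¥182,599.56 × 6.5% = ¥11,868.97. Over-quota duty = ¥331,147.92 × 28.5% = ¥94,377.16.
Line duty = ¥11,868.97 + ¥94,377.16 = ¥106,246.13.

¥106,246.13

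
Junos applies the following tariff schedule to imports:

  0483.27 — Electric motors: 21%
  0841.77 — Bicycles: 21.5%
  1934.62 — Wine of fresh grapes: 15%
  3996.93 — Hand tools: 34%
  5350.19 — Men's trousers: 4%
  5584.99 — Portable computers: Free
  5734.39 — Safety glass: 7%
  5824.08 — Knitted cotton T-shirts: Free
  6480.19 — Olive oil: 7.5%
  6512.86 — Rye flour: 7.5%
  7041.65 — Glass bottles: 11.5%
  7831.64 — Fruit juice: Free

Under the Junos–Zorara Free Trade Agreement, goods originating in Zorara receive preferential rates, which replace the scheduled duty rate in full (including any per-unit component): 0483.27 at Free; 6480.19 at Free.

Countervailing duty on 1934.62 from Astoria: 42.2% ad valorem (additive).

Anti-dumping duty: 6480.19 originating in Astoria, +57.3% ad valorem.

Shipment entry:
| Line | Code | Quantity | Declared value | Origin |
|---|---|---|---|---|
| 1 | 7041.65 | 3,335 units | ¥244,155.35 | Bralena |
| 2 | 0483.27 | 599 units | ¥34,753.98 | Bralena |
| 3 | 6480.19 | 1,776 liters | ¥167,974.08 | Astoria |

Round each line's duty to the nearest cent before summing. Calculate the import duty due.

¥144,223.41

Line 1 (7041.65, Bralena, 3,335 units, ¥244,155.35):
Base rate for 7041.65 is 11.5%.
Duty = ¥244,155.35 × 11.5% = ¥28,077.87.
Line 2 (0483.27, Bralena, 599 units, ¥34,753.98):
Base rate for 0483.27 is 21%.
0483.27 has an FTA preferential rate, but origin Bralena is not Zorara; base rate stands.
Duty = ¥34,753.98 × 21% = ¥7,298.34.
Line 3 (6480.19, Astoria, 1,776 liters, ¥167,974.08):
Base rate for 6480.19 is 7.5%.
6480.19 has an FTA preferential rate, but origin Astoria is not Zorara; base rate stands.
Additional duty on 6480.19 from Astoria: +57.3%. Applied ad valorem rate: 7.5% + 57.3% = 64.8%.
Duty = ¥167,974.08 × 64.8% = ¥108,847.20.
Total = ¥28,077.87 + ¥7,298.34 + ¥108,847.20 = ¥144,223.41.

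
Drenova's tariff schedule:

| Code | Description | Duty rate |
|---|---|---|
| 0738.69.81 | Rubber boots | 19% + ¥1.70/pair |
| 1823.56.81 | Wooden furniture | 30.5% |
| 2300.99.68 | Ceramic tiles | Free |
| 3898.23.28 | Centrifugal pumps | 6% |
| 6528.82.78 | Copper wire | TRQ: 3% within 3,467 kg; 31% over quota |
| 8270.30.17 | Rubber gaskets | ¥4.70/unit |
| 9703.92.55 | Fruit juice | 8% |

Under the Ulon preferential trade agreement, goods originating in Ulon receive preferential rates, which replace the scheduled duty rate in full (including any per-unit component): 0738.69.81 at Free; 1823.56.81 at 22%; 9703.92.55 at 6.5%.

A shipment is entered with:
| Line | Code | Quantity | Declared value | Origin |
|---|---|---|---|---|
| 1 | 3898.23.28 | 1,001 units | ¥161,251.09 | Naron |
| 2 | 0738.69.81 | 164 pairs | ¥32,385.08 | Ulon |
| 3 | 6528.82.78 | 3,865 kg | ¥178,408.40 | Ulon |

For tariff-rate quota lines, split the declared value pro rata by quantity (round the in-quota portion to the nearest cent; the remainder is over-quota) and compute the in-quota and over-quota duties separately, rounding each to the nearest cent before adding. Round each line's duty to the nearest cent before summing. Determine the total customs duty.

Line 1 (3898.23.28, Naron, 1,001 units, ¥161,251.09):
Base rate for 3898.23.28 is 6%.
Duty = ¥161,251.09 × 6% = ¥9,675.07.
Line 2 (0738.69.81, Ulon, 164 pairs, ¥32,385.08):
Base rate for 0738.69.81 is 19% + ¥1.70/pair.
Origin Ulon qualifies under the Drenova–Ulon agreement and 0738.69.81 is covered: preferential rate Free applies instead.
Duty = ¥32,385.08 × 0% = ¥0.00.
Line 3 (6528.82.78, Ulon, 3,865 kg, ¥178,408.40):
Code 6528.82.78 is under a tariff-rate quota (threshold 3,467 kg). In-quota: 3,467 kg at 3%; over-quota: 398 kg at 31%.
Pro-rata value split: in-quota = ¥178,408.40 × 3,467/3,865 = ¥160,036.72; over-quota = ¥178,408.40 − ¥160,036.72 = ¥18,371.68.
In-quota duty = ¥160,036.72 × 3% = ¥4,801.10. Over-quota duty = ¥18,371.68 × 31% = ¥5,695.22.
Line duty = ¥4,801.10 + ¥5,695.22 = ¥10,496.32.
Total = ¥9,675.07 + ¥0.00 + ¥10,496.32 = ¥20,171.39.

¥20,171.39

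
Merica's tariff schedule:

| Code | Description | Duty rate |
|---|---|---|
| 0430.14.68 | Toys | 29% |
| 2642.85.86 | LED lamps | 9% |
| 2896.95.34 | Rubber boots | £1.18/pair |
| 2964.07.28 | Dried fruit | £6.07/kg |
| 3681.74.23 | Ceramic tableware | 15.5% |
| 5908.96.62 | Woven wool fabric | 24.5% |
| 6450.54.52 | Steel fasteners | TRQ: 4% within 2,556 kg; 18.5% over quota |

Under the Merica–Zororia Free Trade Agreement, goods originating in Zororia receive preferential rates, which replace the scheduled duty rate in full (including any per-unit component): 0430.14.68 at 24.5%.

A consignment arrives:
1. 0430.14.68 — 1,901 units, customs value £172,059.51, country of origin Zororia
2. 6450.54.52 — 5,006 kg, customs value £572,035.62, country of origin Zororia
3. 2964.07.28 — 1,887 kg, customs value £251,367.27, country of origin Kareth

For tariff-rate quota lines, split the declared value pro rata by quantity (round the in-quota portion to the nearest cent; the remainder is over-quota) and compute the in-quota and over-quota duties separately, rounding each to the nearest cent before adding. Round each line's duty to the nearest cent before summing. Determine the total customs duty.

Line 1 (0430.14.68, Zororia, 1,901 units, £172,059.51):
Base rate for 0430.14.68 is 29%.
Origin Zororia qualifies under the Merica–Zororia agreement and 0430.14.68 is covered: preferential rate 24.5% applies instead.
Duty = £172,059.51 × 24.5% = £42,154.58.
Line 2 (6450.54.52, Zororia, 5,006 kg, £572,035.62):
Code 6450.54.52 is under a tariff-rate quota (threshold 2,556 kg). In-quota: 2,556 kg at 4%; over-quota: 2,450 kg at 18.5%.
Pro-rata value split: in-quota = £572,035.62 × 2,556/5,006 = £292,074.12; over-quota = £572,035.62 − £292,074.12 = £279,961.50.
In-quota duty = £292,074.12 × 4% = £11,682.96. Over-quota duty = £279,961.50 × 18.5% = £51,792.88.
Line duty = £11,682.96 + £51,792.88 = £63,475.84.
Line 3 (2964.07.28, Kareth, 1,887 kg, £251,367.27):
Base rate for 2964.07.28 is £6.07/kg.
Duty = 1,887 × £6.07 = £11,454.09.
Total = £42,154.58 + £63,475.84 + £11,454.09 = £117,084.51.

£117,084.51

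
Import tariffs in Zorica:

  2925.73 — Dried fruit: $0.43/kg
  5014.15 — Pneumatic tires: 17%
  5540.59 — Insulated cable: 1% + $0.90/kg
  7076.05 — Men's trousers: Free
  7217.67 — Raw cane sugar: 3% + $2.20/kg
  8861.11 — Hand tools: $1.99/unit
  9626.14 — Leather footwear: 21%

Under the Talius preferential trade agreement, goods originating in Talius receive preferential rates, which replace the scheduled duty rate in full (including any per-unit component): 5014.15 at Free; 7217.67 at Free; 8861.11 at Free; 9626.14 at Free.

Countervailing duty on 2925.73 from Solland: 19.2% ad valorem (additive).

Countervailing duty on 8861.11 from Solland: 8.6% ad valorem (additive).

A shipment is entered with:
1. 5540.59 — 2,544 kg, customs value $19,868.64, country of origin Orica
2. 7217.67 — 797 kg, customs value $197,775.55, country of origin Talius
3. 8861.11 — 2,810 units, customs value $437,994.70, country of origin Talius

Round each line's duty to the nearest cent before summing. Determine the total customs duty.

$2,488.29

Line 1 (5540.59, Orica, 2,544 kg, $19,868.64):
Base rate for 5540.59 is 1% + $0.90/kg.
Duty = $19,868.64 × 1% + 2,544 × $0.90 = $2,488.29.
Line 2 (7217.67, Talius, 797 kg, $197,775.55):
Base rate for 7217.67 is 3% + $2.20/kg.
Origin Talius qualifies under the Zorica–Talius agreement and 7217.67 is covered: preferential rate Free applies instead.
Duty = $197,775.55 × 0% = $0.00.
Line 3 (8861.11, Talius, 2,810 units, $437,994.70):
Base rate for 8861.11 is $1.99/unit.
Origin Talius qualifies under the Zorica–Talius agreement and 8861.11 is covered: preferential rate Free applies instead.
The additional-duty order on 8861.11 targets Solland, not Talius; it does not apply.
Duty = $437,994.70 × 0% = $0.00.
Total = $2,488.29 + $0.00 + $0.00 = $2,488.29.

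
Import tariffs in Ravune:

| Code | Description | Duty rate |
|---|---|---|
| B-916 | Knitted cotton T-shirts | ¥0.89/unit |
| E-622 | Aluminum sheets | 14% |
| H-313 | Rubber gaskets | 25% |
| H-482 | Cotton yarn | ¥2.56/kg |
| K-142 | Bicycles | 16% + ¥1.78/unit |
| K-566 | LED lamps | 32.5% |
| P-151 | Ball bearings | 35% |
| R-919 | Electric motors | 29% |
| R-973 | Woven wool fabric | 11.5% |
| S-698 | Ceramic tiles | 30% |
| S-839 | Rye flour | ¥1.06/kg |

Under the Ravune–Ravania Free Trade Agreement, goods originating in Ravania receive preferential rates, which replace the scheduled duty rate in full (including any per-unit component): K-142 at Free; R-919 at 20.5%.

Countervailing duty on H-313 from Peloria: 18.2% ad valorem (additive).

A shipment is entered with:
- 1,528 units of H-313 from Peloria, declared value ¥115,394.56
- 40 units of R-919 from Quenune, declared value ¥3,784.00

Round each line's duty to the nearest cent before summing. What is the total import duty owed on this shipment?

Line 1 (H-313, Peloria, 1,528 units, ¥115,394.56):
Base rate for H-313 is 25%.
Additional duty on H-313 from Peloria: +18.2%. Applied ad valorem rate: 25% + 18.2% = 43.2%.
Duty = ¥115,394.56 × 43.2% = ¥49,850.45.
Line 2 (R-919, Quenune, 40 units, ¥3,784.00):
Base rate for R-919 is 29%.
R-919 has an FTA preferential rate, but origin Quenune is not Ravania; base rate stands.
Duty = ¥3,784.00 × 29% = ¥1,097.36.
Total = ¥49,850.45 + ¥1,097.36 = ¥50,947.81.

¥50,947.81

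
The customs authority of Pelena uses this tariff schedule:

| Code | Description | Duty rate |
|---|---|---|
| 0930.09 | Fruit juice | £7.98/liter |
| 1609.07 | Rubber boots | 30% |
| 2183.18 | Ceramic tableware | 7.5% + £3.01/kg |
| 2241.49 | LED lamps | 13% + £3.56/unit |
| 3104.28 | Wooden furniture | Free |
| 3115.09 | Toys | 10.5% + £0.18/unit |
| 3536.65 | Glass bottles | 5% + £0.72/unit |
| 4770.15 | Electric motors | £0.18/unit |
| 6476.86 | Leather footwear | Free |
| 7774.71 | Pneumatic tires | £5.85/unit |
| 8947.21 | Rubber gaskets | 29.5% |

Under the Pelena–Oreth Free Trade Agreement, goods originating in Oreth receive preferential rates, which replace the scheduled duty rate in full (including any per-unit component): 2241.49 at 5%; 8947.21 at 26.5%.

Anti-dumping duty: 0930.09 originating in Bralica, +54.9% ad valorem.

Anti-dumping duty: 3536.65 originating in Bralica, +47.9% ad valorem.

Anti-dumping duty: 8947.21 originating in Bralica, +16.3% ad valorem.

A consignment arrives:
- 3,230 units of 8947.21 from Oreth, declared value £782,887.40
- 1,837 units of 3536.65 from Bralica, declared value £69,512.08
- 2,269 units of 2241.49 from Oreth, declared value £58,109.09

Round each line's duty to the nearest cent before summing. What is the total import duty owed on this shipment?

£248,465.14

Line 1 (8947.21, Oreth, 3,230 units, £782,887.40):
Base rate for 8947.21 is 29.5%.
Origin Oreth qualifies under the Pelena–Oreth agreement and 8947.21 is covered: preferential rate 26.5% applies instead.
The additional-duty order on 8947.21 targets Bralica, not Oreth; it does not apply.
Duty = £782,887.40 × 26.5% = £207,465.16.
Line 2 (3536.65, Bralica, 1,837 units, £69,512.08):
Base rate for 3536.65 is 5% + £0.72/unit.
Additional duty on 3536.65 from Bralica: +47.9%. Applied ad valorem rate: 5% + 47.9% = 52.9%.
Duty = £69,512.08 × 52.9% + 1,837 × £0.72 = £38,094.53.
Line 3 (2241.49, Oreth, 2,269 units, £58,109.09):
Base rate for 2241.49 is 13% + £3.56/unit.
Origin Oreth qualifies under the Pelena–Oreth agreement and 2241.49 is covered: preferential rate 5% applies instead.
Duty = £58,109.09 × 5% = £2,905.45.
Total = £207,465.16 + £38,094.53 + £2,905.45 = £248,465.14.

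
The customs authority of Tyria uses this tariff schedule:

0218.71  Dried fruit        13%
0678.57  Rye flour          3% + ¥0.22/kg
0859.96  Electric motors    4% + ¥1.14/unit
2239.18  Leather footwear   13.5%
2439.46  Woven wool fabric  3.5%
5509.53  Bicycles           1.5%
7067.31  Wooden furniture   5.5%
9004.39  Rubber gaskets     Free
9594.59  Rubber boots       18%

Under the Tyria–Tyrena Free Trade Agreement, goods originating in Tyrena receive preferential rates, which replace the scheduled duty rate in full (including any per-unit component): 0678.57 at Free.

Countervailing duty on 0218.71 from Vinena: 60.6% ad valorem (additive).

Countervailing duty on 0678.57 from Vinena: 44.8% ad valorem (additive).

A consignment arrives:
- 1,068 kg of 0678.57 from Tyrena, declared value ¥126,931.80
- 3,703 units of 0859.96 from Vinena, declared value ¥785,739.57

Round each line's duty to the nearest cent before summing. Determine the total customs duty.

Line 1 (0678.57, Tyrena, 1,068 kg, ¥126,931.80):
Base rate for 0678.57 is 3% + ¥0.22/kg.
Origin Tyrena qualifies under the Tyria–Tyrena agreement and 0678.57 is covered: preferential rate Free applies instead.
The additional-duty order on 0678.57 targets Vinena, not Tyrena; it does not apply.
Duty = ¥126,931.80 × 0% = ¥0.00.
Line 2 (0859.96, Vinena, 3,703 units, ¥785,739.57):
Base rate for 0859.96 is 4% + ¥1.14/unit.
Duty = ¥785,739.57 × 4% + 3,703 × ¥1.14 = ¥35,651.00.
Total = ¥0.00 + ¥35,651.00 = ¥35,651.00.

¥35,651.00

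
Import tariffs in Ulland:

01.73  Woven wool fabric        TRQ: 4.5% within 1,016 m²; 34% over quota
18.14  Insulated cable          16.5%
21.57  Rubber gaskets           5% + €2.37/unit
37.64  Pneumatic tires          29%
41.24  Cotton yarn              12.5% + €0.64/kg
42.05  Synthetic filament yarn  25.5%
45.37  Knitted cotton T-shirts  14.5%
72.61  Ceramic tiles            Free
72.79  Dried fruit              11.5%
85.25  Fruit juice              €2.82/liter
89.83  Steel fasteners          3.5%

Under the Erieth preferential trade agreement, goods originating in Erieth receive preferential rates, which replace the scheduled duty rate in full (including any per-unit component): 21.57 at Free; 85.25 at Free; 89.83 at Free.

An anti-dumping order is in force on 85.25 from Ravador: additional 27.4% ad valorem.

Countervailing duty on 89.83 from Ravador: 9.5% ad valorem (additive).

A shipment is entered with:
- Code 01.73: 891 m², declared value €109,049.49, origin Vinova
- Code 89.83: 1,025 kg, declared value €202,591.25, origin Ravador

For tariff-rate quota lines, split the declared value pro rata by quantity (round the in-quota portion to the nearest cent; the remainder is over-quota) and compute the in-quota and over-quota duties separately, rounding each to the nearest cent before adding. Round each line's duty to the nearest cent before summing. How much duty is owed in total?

€31,244.09

Line 1 (01.73, Vinova, 891 m², €109,049.49):
Code 01.73 is under a tariff-rate quota (threshold 1,016 m²). Quantity 891 m² is within the quota, so the in-quota rate 4.5% applies to the full value.
Duty = €109,049.49 × 4.5% = €4,907.23.
Line 2 (89.83, Ravador, 1,025 kg, €202,591.25):
Base rate for 89.83 is 3.5%.
89.83 has an FTA preferential rate, but origin Ravador is not Erieth; base rate stands.
Additional duty on 89.83 from Ravador: +9.5%. Applied ad valorem rate: 3.5% + 9.5% = 13%.
Duty = €202,591.25 × 13% = €26,336.86.
Total = €4,907.23 + €26,336.86 = €31,244.09.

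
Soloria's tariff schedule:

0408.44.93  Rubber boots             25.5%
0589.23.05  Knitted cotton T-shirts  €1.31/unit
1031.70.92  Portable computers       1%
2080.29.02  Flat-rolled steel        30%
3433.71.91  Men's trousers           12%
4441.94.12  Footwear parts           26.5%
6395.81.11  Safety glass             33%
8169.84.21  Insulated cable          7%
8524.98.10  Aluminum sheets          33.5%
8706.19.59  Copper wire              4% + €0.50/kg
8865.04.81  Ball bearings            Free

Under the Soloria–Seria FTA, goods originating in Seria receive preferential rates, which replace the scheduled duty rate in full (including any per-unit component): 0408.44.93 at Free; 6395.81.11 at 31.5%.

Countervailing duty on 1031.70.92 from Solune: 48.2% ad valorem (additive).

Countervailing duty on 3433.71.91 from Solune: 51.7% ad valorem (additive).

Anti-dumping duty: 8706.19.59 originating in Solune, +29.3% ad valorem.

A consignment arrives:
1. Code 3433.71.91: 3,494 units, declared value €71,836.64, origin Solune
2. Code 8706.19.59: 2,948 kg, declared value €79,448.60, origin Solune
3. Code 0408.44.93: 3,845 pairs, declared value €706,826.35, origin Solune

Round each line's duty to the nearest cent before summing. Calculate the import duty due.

Line 1 (3433.71.91, Solune, 3,494 units, €71,836.64):
Base rate for 3433.71.91 is 12%.
Additional duty on 3433.71.91 from Solune: +51.7%. Applied ad valorem rate: 12% + 51.7% = 63.7%.
Duty = €71,836.64 × 63.7% = €45,759.94.
Line 2 (8706.19.59, Solune, 2,948 kg, €79,448.60):
Base rate for 8706.19.59 is 4% + €0.50/kg.
Additional duty on 8706.19.59 from Solune: +29.3%. Applied ad valorem rate: 4% + 29.3% = 33.3%.
Duty = €79,448.60 × 33.3% + 2,948 × €0.50 = €27,930.38.
Line 3 (0408.44.93, Solune, 3,845 pairs, €706,826.35):
Base rate for 0408.44.93 is 25.5%.
0408.44.93 has an FTA preferential rate, but origin Solune is not Seria; base rate stands.
Duty = €706,826.35 × 25.5% = €180,240.72.
Total = €45,759.94 + €27,930.38 + €180,240.72 = €253,931.04.

€253,931.04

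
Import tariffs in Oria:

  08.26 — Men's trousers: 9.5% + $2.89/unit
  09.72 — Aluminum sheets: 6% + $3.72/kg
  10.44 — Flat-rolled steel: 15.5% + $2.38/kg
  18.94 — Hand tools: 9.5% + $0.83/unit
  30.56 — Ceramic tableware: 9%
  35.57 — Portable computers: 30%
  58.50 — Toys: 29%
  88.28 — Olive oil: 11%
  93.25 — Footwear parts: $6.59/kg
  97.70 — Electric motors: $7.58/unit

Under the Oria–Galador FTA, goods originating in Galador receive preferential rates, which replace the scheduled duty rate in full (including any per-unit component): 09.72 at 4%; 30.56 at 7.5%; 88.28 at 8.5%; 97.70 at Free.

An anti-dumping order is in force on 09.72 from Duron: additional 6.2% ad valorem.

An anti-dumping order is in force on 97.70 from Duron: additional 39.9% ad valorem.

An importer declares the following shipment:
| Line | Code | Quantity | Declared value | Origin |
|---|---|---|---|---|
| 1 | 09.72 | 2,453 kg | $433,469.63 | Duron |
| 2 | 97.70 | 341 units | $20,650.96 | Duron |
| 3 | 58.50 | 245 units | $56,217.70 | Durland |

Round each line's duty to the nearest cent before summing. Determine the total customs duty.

Line 1 (09.72, Duron, 2,453 kg, $433,469.63):
Base rate for 09.72 is 6% + $3.72/kg.
09.72 has an FTA preferential rate, but origin Duron is not Galador; base rate stands.
Additional duty on 09.72 from Duron: +6.2%. Applied ad valorem rate: 6% + 6.2% = 12.2%.
Duty = $433,469.63 × 12.2% + 2,453 × $3.72 = $62,008.45.
Line 2 (97.70, Duron, 341 units, $20,650.96):
Base rate for 97.70 is $7.58/unit.
97.70 has an FTA preferential rate, but origin Duron is not Galador; base rate stands.
Additional duty on 97.70 from Duron: +39.9% ad valorem. Applied ad valorem rate = 39.9%.
Duty = $20,650.96 × 39.9% + 341 × $7.58 = $10,824.51.
Line 3 (58.50, Durland, 245 units, $56,217.70):
Base rate for 58.50 is 29%.
Duty = $56,217.70 × 29% = $16,303.13.
Total = $62,008.45 + $10,824.51 + $16,303.13 = $89,136.09.

$89,136.09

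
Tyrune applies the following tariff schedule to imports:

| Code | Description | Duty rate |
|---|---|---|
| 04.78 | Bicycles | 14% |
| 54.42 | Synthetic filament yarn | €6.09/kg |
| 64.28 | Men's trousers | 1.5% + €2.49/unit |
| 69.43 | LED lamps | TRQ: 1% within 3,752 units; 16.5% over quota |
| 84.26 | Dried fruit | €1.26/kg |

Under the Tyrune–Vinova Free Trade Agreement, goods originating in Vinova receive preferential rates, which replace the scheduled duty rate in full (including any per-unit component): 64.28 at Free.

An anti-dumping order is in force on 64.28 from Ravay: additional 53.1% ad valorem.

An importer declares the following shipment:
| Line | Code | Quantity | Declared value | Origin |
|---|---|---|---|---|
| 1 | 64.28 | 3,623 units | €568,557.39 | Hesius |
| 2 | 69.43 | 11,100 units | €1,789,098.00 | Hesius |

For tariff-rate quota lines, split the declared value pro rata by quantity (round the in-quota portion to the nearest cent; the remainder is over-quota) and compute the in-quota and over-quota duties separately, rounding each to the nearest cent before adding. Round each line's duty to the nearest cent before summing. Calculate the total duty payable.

Line 1 (64.28, Hesius, 3,623 units, €568,557.39):
Base rate for 64.28 is 1.5% + €2.49/unit.
64.28 has an FTA preferential rate, but origin Hesius is not Vinova; base rate stands.
The additional-duty order on 64.28 targets Ravay, not Hesius; it does not apply.
Duty = €568,557.39 × 1.5% + 3,623 × €2.49 = €17,549.63.
Line 2 (69.43, Hesius, 11,100 units, €1,789,098.00):
Code 69.43 is under a tariff-rate quota (threshold 3,752 units). In-quota: 3,752 units at 1%; over-quota: 7,348 units at 16.5%.
Pro-rata value split: in-quota = €1,789,098.00 × 3,752/11,100 = €604,747.36; over-quota = €1,789,098.00 − €604,747.36 = €1,184,350.64.
In-quota duty = €604,747.36 × 1% = €6,047.47. Over-quota duty = €1,184,350.64 × 16.5% = €195,417.86.
Line duty = €6,047.47 + €195,417.86 = €201,465.33.
Total = €17,549.63 + €201,465.33 = €219,014.96.

€219,014.96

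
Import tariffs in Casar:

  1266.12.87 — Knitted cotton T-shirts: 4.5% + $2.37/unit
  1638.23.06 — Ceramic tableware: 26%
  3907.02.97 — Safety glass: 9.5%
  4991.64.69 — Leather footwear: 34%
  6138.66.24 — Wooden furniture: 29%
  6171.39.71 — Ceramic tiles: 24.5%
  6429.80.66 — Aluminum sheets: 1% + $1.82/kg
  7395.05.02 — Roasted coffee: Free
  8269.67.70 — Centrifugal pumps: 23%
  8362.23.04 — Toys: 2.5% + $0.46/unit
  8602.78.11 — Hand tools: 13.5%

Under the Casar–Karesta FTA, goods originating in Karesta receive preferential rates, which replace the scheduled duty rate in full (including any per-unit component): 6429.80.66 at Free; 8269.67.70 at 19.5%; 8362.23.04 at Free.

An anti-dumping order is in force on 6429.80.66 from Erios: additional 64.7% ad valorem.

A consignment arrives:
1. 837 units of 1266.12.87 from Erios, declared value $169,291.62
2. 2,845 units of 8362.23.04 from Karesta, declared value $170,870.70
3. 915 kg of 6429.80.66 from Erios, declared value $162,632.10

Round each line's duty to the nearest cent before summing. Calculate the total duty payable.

$118,116.40

Line 1 (1266.12.87, Erios, 837 units, $169,291.62):
Base rate for 1266.12.87 is 4.5% + $2.37/unit.
Duty = $169,291.62 × 4.5% + 837 × $2.37 = $9,601.81.
Line 2 (8362.23.04, Karesta, 2,845 units, $170,870.70):
Base rate for 8362.23.04 is 2.5% + $0.46/unit.
Origin Karesta qualifies under the Casar–Karesta agreement and 8362.23.04 is covered: preferential rate Free applies instead.
Duty = $170,870.70 × 0% = $0.00.
Line 3 (6429.80.66, Erios, 915 kg, $162,632.10):
Base rate for 6429.80.66 is 1% + $1.82/kg.
6429.80.66 has an FTA preferential rate, but origin Erios is not Karesta; base rate stands.
Additional duty on 6429.80.66 from Erios: +64.7%. Applied ad valorem rate: 1% + 64.7% = 65.7%.
Duty = $162,632.10 × 65.7% + 915 × $1.82 = $108,514.59.
Total = $9,601.81 + $0.00 + $108,514.59 = $118,116.40.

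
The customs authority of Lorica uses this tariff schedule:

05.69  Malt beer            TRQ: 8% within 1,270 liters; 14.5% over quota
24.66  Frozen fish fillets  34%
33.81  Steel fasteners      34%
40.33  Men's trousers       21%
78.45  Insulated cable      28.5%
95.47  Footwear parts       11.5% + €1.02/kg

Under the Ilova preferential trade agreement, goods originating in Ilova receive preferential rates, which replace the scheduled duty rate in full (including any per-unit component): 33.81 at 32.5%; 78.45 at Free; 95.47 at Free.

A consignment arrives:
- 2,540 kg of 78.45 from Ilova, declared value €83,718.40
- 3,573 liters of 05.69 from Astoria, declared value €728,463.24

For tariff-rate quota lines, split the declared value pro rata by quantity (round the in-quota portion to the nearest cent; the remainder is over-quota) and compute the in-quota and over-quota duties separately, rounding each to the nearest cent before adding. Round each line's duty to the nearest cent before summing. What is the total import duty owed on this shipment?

Line 1 (78.45, Ilova, 2,540 kg, €83,718.40):
Base rate for 78.45 is 28.5%.
Origin Ilova qualifies under the Lorica–Ilova agreement and 78.45 is covered: preferential rate Free applies instead.
Duty = €83,718.40 × 0% = €0.00.
Line 2 (05.69, Astoria, 3,573 liters, €728,463.24):
Code 05.69 is under a tariff-rate quota (threshold 1,270 liters). In-quota: 1,270 liters at 8%; over-quota: 2,303 liters at 14.5%.
Pro-rata value split: in-quota = €728,463.24 × 1,270/3,573 = €258,927.60; over-quota = €728,463.24 − €258,927.60 = €469,535.64.
In-quota duty = €258,927.60 × 8% = €20,714.21. Over-quota duty = €469,535.64 × 14.5% = €68,082.67.
Line duty = €20,714.21 + €68,082.67 = €88,796.88.
Total = €0.00 + €88,796.88 = €88,796.88.

€88,796.88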